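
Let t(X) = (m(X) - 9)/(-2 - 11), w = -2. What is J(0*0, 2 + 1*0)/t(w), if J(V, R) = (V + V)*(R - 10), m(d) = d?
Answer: 0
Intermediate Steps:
J(V, R) = 2*V*(-10 + R) (J(V, R) = (2*V)*(-10 + R) = 2*V*(-10 + R))
t(X) = 9/13 - X/13 (t(X) = (X - 9)/(-2 - 11) = (-9 + X)/(-13) = (-9 + X)*(-1/13) = 9/13 - X/13)
J(0*0, 2 + 1*0)/t(w) = (2*(0*0)*(-10 + (2 + 1*0)))/(9/13 - 1/13*(-2)) = (2*0*(-10 + (2 + 0)))/(9/13 + 2/13) = (2*0*(-10 + 2))/(11/13) = (2*0*(-8))*(13/11) = 0*(13/11) = 0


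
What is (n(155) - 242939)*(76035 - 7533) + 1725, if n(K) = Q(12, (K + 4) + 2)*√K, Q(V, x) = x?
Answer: -16641805653 + 11028822*√155 ≈ -1.6505e+10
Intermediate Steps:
n(K) = √K*(6 + K) (n(K) = ((K + 4) + 2)*√K = ((4 + K) + 2)*√K = (6 + K)*√K = √K*(6 + K))
(n(155) - 242939)*(76035 - 7533) + 1725 = (√155*(6 + 155) - 242939)*(76035 - 7533) + 1725 = (√155*161 - 242939)*68502 + 1725 = (161*√155 - 242939)*68502 + 1725 = (-242939 + 161*√155)*68502 + 1725 = (-16641807378 + 11028822*√155) + 1725 = -16641805653 + 11028822*√155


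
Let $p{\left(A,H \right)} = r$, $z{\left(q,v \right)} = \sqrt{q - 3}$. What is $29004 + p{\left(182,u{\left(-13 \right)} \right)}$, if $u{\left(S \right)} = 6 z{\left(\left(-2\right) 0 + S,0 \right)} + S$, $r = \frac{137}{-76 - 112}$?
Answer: $\frac{5452615}{188} \approx 29003.0$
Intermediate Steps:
$z{\left(q,v \right)} = \sqrt{-3 + q}$
$r = - \frac{137}{188}$ ($r = \frac{137}{-76 - 112} = \frac{137}{-188} = 137 \left(- \frac{1}{188}\right) = - \frac{137}{188} \approx -0.72872$)
$u{\left(S \right)} = S + 6 \sqrt{-3 + S}$ ($u{\left(S \right)} = 6 \sqrt{-3 + \left(\left(-2\right) 0 + S\right)} + S = 6 \sqrt{-3 + \left(0 + S\right)} + S = 6 \sqrt{-3 + S} + S = S + 6 \sqrt{-3 + S}$)
$p{\left(A,H \right)} = - \frac{137}{188}$
$29004 + p{\left(182,u{\left(-13 \right)} \right)} = 29004 - \frac{137}{188} = \frac{5452615}{188}$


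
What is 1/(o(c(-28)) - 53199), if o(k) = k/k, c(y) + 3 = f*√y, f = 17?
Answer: -1/53198 ≈ -1.8798e-5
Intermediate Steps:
c(y) = -3 + 17*√y
o(k) = 1
1/(o(c(-28)) - 53199) = 1/(1 - 53199) = 1/(-53198) = -1/53198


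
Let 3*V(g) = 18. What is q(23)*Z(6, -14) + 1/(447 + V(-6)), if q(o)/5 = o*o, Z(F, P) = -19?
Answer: -22765514/453 ≈ -50255.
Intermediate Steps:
V(g) = 6 (V(g) = (⅓)*18 = 6)
q(o) = 5*o² (q(o) = 5*(o*o) = 5*o²)
q(23)*Z(6, -14) + 1/(447 + V(-6)) = (5*23²)*(-19) + 1/(447 + 6) = (5*529)*(-19) + 1/453 = 2645*(-19) + 1/453 = -50255 + 1/453 = -22765514/453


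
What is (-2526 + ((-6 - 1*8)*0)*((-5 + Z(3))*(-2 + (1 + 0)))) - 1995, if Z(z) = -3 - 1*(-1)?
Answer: -4521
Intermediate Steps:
Z(z) = -2 (Z(z) = -3 + 1 = -2)
(-2526 + ((-6 - 1*8)*0)*((-5 + Z(3))*(-2 + (1 + 0)))) - 1995 = (-2526 + ((-6 - 1*8)*0)*((-5 - 2)*(-2 + (1 + 0)))) - 1995 = (-2526 + ((-6 - 8)*0)*(-7*(-2 + 1))) - 1995 = (-2526 + (-14*0)*(-7*(-1))) - 1995 = (-2526 + 0*7) - 1995 = (-2526 + 0) - 1995 = -2526 - 1995 = -4521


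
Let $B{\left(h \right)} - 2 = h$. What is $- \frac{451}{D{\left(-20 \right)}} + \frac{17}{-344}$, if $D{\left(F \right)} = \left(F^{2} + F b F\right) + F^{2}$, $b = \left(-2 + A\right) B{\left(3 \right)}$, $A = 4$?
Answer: $- \frac{29593}{206400} \approx -0.14338$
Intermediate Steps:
$B{\left(h \right)} = 2 + h$
$b = 10$ ($b = \left(-2 + 4\right) \left(2 + 3\right) = 2 \cdot 5 = 10$)
$D{\left(F \right)} = 12 F^{2}$ ($D{\left(F \right)} = \left(F^{2} + F 10 F\right) + F^{2} = \left(F^{2} + 10 F F\right) + F^{2} = \left(F^{2} + 10 F^{2}\right) + F^{2} = 11 F^{2} + F^{2} = 12 F^{2}$)
$- \frac{451}{D{\left(-20 \right)}} + \frac{17}{-344} = - \frac{451}{12 \left(-20\right)^{2}} + \frac{17}{-344} = - \frac{451}{12 \cdot 400} + 17 \left(- \frac{1}{344}\right) = - \frac{451}{4800} - \frac{17}{344} = - \frac{29593}{206400}$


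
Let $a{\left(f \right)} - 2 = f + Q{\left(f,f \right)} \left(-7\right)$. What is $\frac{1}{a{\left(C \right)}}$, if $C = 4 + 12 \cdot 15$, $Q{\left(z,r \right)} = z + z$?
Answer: $- \frac{1}{2390} \approx -0.00041841$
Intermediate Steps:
$Q{\left(z,r \right)} = 2 z$
$C = 184$ ($C = 4 + 180 = 184$)
$a{\left(f \right)} = 2 - 13 f$ ($a{\left(f \right)} = 2 + \left(f + 2 f \left(-7\right)\right) = 2 + \left(f - 14 f\right) = 2 - 13 f$)
$\frac{1}{a{\left(C \right)}} = \frac{1}{2 - 2392} = \frac{1}{-2390} = - \frac{1}{2390}$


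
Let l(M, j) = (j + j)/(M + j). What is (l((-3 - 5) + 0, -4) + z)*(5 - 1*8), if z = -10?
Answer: 28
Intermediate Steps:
l(M, j) = 2*j/(M + j) (l(M, j) = (2*j)/(M + j) = 2*j/(M + j))
(l((-3 - 5) + 0, -4) + z)*(5 - 1*8) = (2*(-4)/(((-3 - 5) + 0) - 4) - 10)*(5 - 1*8) = (2*(-4)/((-8 + 0) - 4) - 10)*(5 - 8) = (2*(-4)/(-8 - 4) - 10)*(-3) = (2*(-4)/(-12) - 10)*(-3) = (2*(-4)*(-1/12) - 10)*(-3) = (⅔ - 10)*(-3) = -28/3*(-3) = 28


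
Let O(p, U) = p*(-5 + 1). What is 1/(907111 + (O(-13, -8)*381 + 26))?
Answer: 1/926949 ≈ 1.0788e-6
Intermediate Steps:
O(p, U) = -4*p (O(p, U) = p*(-4) = -4*p)
1/(907111 + (O(-13, -8)*381 + 26)) = 1/(907111 + (-4*(-13)*381 + 26)) = 1/(907111 + (52*381 + 26)) = 1/(907111 + (19812 + 26)) = 1/(907111 + 19838) = 1/926949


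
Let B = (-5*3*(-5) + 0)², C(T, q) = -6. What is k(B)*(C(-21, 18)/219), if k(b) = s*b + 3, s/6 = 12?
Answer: -810006/73 ≈ -11096.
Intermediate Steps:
s = 72 (s = 6*12 = 72)
B = 5625 (B = (-15*(-5) + 0)² = (75 + 0)² = 75² = 5625)
k(b) = 3 + 72*b (k(b) = 72*b + 3 = 3 + 72*b)
k(B)*(C(-21, 18)/219) = (3 + 72*5625)*(-6/219) = (3 + 405000)*(-6*1/219) = 405003*(-2/73) = -810006/73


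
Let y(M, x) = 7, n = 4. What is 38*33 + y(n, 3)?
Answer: 1261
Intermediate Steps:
38*33 + y(n, 3) = 38*33 + 7 = 1254 + 7 = 1261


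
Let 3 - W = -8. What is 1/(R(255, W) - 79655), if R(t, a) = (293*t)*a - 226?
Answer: 1/741984 ≈ 1.3477e-6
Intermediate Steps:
W = 11 (W = 3 - 1*(-8) = 3 + 8 = 11)
R(t, a) = -226 + 293*a*t (R(t, a) = 293*a*t - 226 = -226 + 293*a*t)
1/(R(255, W) - 79655) = 1/((-226 + 293*11*255) - 79655) = 1/((-226 + 821865) - 79655) = 1/(821639 - 79655) = 1/741984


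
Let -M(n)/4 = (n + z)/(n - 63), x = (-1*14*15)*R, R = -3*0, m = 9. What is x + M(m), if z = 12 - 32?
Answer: -22/27 ≈ -0.81481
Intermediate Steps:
z = -20
R = 0
x = 0 (x = (-1*14*15)*0 = -14*15*0 = -210*0 = 0)
M(n) = -4*(-20 + n)/(-63 + n) (M(n) = -4*(n - 20)/(n - 63) = -4*(-20 + n)/(-63 + n))
x + M(m) = 0 + 4*(20 - 1*9)/(-63 + 9) = 0 + 4*(20 - 9)/(-54) = 0 + 4*(-1/54)*11 = 0 - 22/27 = -22/27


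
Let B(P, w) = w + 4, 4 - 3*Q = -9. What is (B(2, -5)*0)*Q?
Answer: 0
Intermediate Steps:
Q = 13/3 (Q = 4/3 - ⅓*(-9) = 4/3 + 3 = 13/3 ≈ 4.3333)
B(P, w) = 4 + w
(B(2, -5)*0)*Q = ((4 - 5)*0)*(13/3) = -1*0*(13/3) = 0*(13/3) = 0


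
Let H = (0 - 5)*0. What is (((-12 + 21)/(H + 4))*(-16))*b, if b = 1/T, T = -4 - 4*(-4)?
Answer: -3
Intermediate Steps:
H = 0 (H = -5*0 = 0)
T = 12 (T = -4 + 16 = 12)
b = 1/12 ≈ 0.083333
(((-12 + 21)/(H + 4))*(-16))*b = (((-12 + 21)/(0 + 4))*(-16))*(1/12) = ((9/4)*(-16))*(1/12) = -36*1/12 = -3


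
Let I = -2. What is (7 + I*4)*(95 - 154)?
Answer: 59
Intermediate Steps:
(7 + I*4)*(95 - 154) = (7 - 2*4)*(95 - 154) = (7 - 8)*(-59) = -1*(-59) = 59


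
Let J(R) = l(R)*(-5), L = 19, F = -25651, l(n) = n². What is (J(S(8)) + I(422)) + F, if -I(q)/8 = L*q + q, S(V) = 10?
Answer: -93671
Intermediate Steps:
J(R) = -5*R² (J(R) = R²*(-5) = -5*R²)
I(q) = -160*q (I(q) = -8*(19*q + q) = -160*q)
(J(S(8)) + I(422)) + F = (-5*10² - 160*422) - 25651 = (-5*100 - 67520) - 25651 = (-500 - 67520) - 25651 = -68020 - 25651 = -93671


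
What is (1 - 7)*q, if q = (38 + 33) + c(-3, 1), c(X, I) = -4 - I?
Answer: -396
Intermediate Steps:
q = 66 (q = (38 + 33) + (-4 - 1*1) = 71 + (-4 - 1) = 71 - 5 = 66)
(1 - 7)*q = (1 - 7)*66 = -6*66 = -396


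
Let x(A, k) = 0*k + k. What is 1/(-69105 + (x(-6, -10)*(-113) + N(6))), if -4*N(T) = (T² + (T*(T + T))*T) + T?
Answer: -2/136187 ≈ -1.4686e-5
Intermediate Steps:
x(A, k) = k (x(A, k) = 0 + k = k)
N(T) = -T³/2 - T/4 - T²/4 (N(T) = -((T² + (T*(T + T))*T) + T)/4 = -((T² + (T*(2*T))*T) + T)/4 = -((T² + (2*T²)*T) + T)/4 = -((T² + 2*T³) + T)/4 = -(T + T² + 2*T³)/4 = -T³/2 - T/4 - T²/4)
1/(-69105 + (x(-6, -10)*(-113) + N(6))) = 1/(-69105 + (-10*(-113) - ¼*6*(1 + 6 + 2*6²))) = 1/(-69105 + (1130 - ¼*6*(1 + 6 + 2*36))) = 1/(-69105 + (1130 - ¼*6*(1 + 6 + 72))) = 1/(-69105 + (1130 - ¼*6*79)) = 1/(-69105 + (1130 - 237/2)) = 1/(-69105 + 2023/2) = 1/(-136187/2) = -2/136187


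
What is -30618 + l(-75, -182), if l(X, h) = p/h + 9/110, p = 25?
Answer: -153243368/5005 ≈ -30618.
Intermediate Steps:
l(X, h) = 9/110 + 25/h (l(X, h) = 25/h + 9/110 = 9/110 + 25/h)
-30618 + l(-75, -182) = -30618 + (9/110 + 25/(-182)) = -30618 + (9/110 + 25*(-1/182)) = -30618 + (9/110 - 25/182) = -30618 - 278/5005 = -153243368/5005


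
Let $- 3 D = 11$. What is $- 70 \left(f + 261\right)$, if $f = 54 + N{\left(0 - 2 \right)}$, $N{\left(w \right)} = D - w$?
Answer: $- \frac{65800}{3} \approx -21933.0$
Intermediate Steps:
$D = - \frac{11}{3}$ ($D = \left(- \frac{1}{3}\right) 11 = - \frac{11}{3} \approx -3.6667$)
$N{\left(w \right)} = - \frac{11}{3} - w$
$f = \frac{157}{3}$ ($f = 54 - \frac{5}{3} = \frac{157}{3} \approx 52.333$)
$- 70 \left(f + 261\right) = - 70 \left(\frac{157}{3} + 261\right) = \left(-70\right) \frac{940}{3} = - \frac{65800}{3}$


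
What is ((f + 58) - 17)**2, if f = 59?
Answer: 10000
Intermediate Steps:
((f + 58) - 17)**2 = ((59 + 58) - 17)**2 = (117 - 17)**2 = 100**2 = 10000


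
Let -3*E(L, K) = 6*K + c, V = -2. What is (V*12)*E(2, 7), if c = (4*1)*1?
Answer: 368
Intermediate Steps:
c = 4 (c = 4*1 = 4)
E(L, K) = -4/3 - 2*K (E(L, K) = -(6*K + 4)/3 = -(4 + 6*K)/3 = -4/3 - 2*K)
(V*12)*E(2, 7) = (-2*12)*(-4/3 - 2*7) = -24*(-4/3 - 14) = -24*(-46/3) = 368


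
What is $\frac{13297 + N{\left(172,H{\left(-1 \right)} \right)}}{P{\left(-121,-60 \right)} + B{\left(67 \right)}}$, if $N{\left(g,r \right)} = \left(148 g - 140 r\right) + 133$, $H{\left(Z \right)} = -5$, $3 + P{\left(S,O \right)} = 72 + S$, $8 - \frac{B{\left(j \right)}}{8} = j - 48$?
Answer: $- \frac{19793}{70} \approx -282.76$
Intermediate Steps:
$B{\left(j \right)} = 448 - 8 j$ ($B{\left(j \right)} = 64 - 8 \left(j - 48\right) = 64 - 8 \left(-48 + j\right) = 64 - \left(-384 + 8 j\right) = 448 - 8 j$)
$P{\left(S,O \right)} = 69 + S$ ($P{\left(S,O \right)} = -3 + \left(72 + S\right) = 69 + S$)
$N{\left(g,r \right)} = 133 - 140 r + 148 g$ ($N{\left(g,r \right)} = \left(- 140 r + 148 g\right) + 133 = 133 - 140 r + 148 g$)
$\frac{13297 + N{\left(172,H{\left(-1 \right)} \right)}}{P{\left(-121,-60 \right)} + B{\left(67 \right)}} = \frac{13297 + \left(133 - -700 + 148 \cdot 172\right)}{\left(69 - 121\right) + \left(448 - 536\right)} = \frac{13297 + \left(133 + 700 + 25456\right)}{-52 + \left(448 - 536\right)} = \frac{13297 + 26289}{-52 - 88} = \frac{39586}{-140} = 39586 \left(- \frac{1}{140}\right) = - \frac{19793}{70}$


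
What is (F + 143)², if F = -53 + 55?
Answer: 21025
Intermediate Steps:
F = 2
(F + 143)² = (2 + 143)² = 145² = 21025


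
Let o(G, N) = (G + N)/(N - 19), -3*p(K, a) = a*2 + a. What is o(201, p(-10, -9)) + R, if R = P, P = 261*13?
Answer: 3372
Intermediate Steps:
p(K, a) = -a (p(K, a) = -(a*2 + a)/3 = -(2*a + a)/3 = -a)
o(G, N) = (G + N)/(-19 + N)
P = 3393
R = 3393
o(201, p(-10, -9)) + R = (201 - 1*(-9))/(-19 - 1*(-9)) + 3393 = (201 + 9)/(-19 + 9) + 3393 = 210/(-10) + 3393 = -⅒*210 + 3393 = -21 + 3393 = 3372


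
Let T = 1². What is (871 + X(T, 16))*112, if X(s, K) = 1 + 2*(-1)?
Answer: 97440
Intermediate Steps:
T = 1
X(s, K) = -1 (X(s, K) = 1 - 2 = -1)
(871 + X(T, 16))*112 = (871 - 1)*112 = 870*112 = 97440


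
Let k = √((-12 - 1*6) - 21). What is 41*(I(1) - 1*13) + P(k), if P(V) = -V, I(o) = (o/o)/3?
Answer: -1558/3 - I*√39 ≈ -519.33 - 6.245*I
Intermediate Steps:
I(o) = ⅓ (I(o) = 1*(⅓) = ⅓)
k = I*√39 (k = √((-12 - 6) - 21) = √(-18 - 21) = √(-39) = I*√39 ≈ 6.245*I)
41*(I(1) - 1*13) + P(k) = 41*(⅓ - 1*13) - I*√39 = 41*(⅓ - 13) - I*√39 = 41*(-38/3) - I*√39 = -1558/3 - I*√39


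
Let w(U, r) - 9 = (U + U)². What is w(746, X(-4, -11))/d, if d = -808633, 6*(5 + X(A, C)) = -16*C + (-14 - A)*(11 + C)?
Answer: -2226073/808633 ≈ -2.7529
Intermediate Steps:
X(A, C) = -5 - 8*C/3 + (-14 - A)*(11 + C)/6 (X(A, C) = -5 + (-16*C + (-14 - A)*(11 + C))/6 = -5 + (-8*C/3 + (-14 - A)*(11 + C)/6) = -5 - 8*C/3 + (-14 - A)*(11 + C)/6)
w(U, r) = 9 + 4*U² (w(U, r) = 9 + (U + U)² = 9 + (2*U)² = 9 + 4*U²)
w(746, X(-4, -11))/d = (9 + 4*746²)/(-808633) = (9 + 4*556516)*(-1/808633) = (9 + 2226064)*(-1/808633) = 2226073*(-1/808633) = -2226073/808633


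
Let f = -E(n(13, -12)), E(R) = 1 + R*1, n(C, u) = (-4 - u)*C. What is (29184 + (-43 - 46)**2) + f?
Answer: 37000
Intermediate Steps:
n(C, u) = C*(-4 - u)
E(R) = 1 + R
f = -105 (f = -(1 - 1*13*(4 - 12)) = -(1 - 1*13*(-8)) = -(1 + 104) = -1*105 = -105)
(29184 + (-43 - 46)**2) + f = (29184 + (-43 - 46)**2) - 105 = (29184 + (-89)**2) - 105 = (29184 + 7921) - 105 = 37105 - 105 = 37000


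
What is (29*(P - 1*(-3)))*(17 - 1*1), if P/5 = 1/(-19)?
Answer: 24128/19 ≈ 1269.9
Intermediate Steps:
P = -5/19 (P = 5/(-19) = 5*(-1/19) = -5/19 ≈ -0.26316)
(29*(P - 1*(-3)))*(17 - 1*1) = (29*(-5/19 - 1*(-3)))*(17 - 1*1) = (29*(-5/19 + 3))*(17 - 1) = (29*(52/19))*16 = (1508/19)*16 = 24128/19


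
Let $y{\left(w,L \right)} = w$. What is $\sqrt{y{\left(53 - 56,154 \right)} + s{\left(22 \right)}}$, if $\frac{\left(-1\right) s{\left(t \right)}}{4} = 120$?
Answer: $i \sqrt{483} \approx 21.977 i$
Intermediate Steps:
$s{\left(t \right)} = -480$ ($s{\left(t \right)} = \left(-4\right) 120 = -480$)
$\sqrt{y{\left(53 - 56,154 \right)} + s{\left(22 \right)}} = \sqrt{\left(53 - 56\right) - 480} = \sqrt{-3 - 480} = \sqrt{-483} = i \sqrt{483}$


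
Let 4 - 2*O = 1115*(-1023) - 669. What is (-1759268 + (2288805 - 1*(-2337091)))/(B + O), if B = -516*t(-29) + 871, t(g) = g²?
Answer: 1433314/68787 ≈ 20.837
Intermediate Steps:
B = -433085 (B = -516*(-29)² + 871 = -516*841 + 871 = -433956 + 871 = -433085)
O = 570659 (O = 2 - (1115*(-1023) - 669)/2 = 2 - (-1140645 - 669)/2 = 2 - ½*(-1141314) = 2 + 570657 = 570659)
(-1759268 + (2288805 - 1*(-2337091)))/(B + O) = (-1759268 + (2288805 - 1*(-2337091)))/(-433085 + 570659) = (-1759268 + (2288805 + 2337091))/137574 = (-1759268 + 4625896)*(1/137574) = 2866628*(1/137574) = 1433314/68787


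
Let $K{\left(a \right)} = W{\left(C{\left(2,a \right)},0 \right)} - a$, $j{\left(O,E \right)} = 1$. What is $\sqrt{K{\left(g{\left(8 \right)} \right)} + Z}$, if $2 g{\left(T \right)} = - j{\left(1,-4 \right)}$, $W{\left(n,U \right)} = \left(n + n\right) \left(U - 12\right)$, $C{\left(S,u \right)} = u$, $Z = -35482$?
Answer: $\frac{i \sqrt{141878}}{2} \approx 188.33 i$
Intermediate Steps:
$W{\left(n,U \right)} = 2 n \left(-12 + U\right)$
$g{\left(T \right)} = - \frac{1}{2}$ ($g{\left(T \right)} = \frac{\left(-1\right) 1}{2} = \frac{1}{2} \left(-1\right) = - \frac{1}{2}$)
$K{\left(a \right)} = - 25 a$ ($K{\left(a \right)} = 2 a \left(-12 + 0\right) - a = 2 a \left(-12\right) - a = - 24 a - a = - 25 a$)
$\sqrt{K{\left(g{\left(8 \right)} \right)} + Z} = \sqrt{\left(-25\right) \left(- \frac{1}{2}\right) - 35482} = \sqrt{\frac{25}{2} - 35482} = \sqrt{- \frac{70939}{2}} = \frac{i \sqrt{141878}}{2}$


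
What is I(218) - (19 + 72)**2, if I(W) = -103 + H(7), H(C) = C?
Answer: -8377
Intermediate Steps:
I(W) = -96 (I(W) = -103 + 7 = -96)
I(218) - (19 + 72)**2 = -96 - (19 + 72)**2 = -96 - 1*91**2 = -96 - 1*8281 = -96 - 8281 = -8377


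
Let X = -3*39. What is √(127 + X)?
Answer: √10 ≈ 3.1623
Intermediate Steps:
X = -117
√(127 + X) = √(127 - 117) = √10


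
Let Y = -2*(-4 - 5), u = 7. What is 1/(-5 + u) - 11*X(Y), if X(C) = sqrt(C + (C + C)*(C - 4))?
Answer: 1/2 - 33*sqrt(58) ≈ -250.82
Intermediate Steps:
Y = 18 (Y = -2*(-9) = 18)
X(C) = sqrt(C + 2*C*(-4 + C)) (X(C) = sqrt(C + (2*C)*(-4 + C)) = sqrt(C + 2*C*(-4 + C)))
1/(-5 + u) - 11*X(Y) = 1/(-5 + 7) - 11*3*sqrt(2)*sqrt(-7 + 2*18) = 1/2 - 11*3*sqrt(2)*sqrt(-7 + 36) = 1/2 - 11*3*sqrt(58) = 1/2 - 33*sqrt(58)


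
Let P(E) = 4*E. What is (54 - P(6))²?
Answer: 900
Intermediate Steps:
(54 - P(6))² = (54 - 4*6)² = (54 - 1*24)² = (54 - 24)² = 30² = 900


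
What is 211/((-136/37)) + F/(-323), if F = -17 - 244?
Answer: -146245/2584 ≈ -56.596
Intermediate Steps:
F = -261
211/((-136/37)) + F/(-323) = 211/((-136/37)) - 261/(-323) = 211/((-136*1/37)) - 261*(-1/323) = 211/(-136/37) + 261/323 = 211*(-37/136) + 261/323 = -7807/136 + 261/323 = -146245/2584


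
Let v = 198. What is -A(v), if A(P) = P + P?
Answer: -396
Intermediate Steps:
A(P) = 2*P
-A(v) = -2*198 = -1*396 = -396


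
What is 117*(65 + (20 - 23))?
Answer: 7254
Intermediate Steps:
117*(65 + (20 - 23)) = 117*(65 - 3) = 117*62 = 7254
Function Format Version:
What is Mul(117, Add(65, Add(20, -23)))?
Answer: 7254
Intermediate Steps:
Mul(117, Add(65, Add(20, -23))) = Mul(117, Add(65, -3)) = Mul(117, 62) = 7254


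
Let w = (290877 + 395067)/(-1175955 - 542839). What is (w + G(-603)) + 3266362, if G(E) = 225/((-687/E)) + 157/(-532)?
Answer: 48857741501796705/14956945388 ≈ 3.2666e+6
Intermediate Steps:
w = -48996/122771 (w = 685944/(-1718794) = 685944*(-1/1718794) = -48996/122771 ≈ -0.39908)
G(E) = -157/532 - 75*E/229 (G(E) = 225*(-E/687) + 157*(-1/532) = -75*E/229 - 157/532 = -157/532 - 75*E/229)
(w + G(-603)) + 3266362 = (-48996/122771 + (-157/532 - 75/229*(-603))) + 3266362 = (-48996/122771 + (-157/532 + 45225/229)) + 3266362 = (-48996/122771 + 24023747/121828) + 3266362 = 2943450358249/14956945388 + 3266362 = 48857741501796705/14956945388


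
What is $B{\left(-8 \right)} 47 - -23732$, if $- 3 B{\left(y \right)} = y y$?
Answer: $\frac{68188}{3} \approx 22729.0$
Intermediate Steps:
$B{\left(y \right)} = - \frac{y^{2}}{3}$ ($B{\left(y \right)} = - \frac{y y}{3} = - \frac{y^{2}}{3}$)
$B{\left(-8 \right)} 47 - -23732 = - \frac{\left(-8\right)^{2}}{3} \cdot 47 - -23732 = \left(- \frac{1}{3}\right) 64 \cdot 47 + 23732 = \left(- \frac{64}{3}\right) 47 + 23732 = - \frac{3008}{3} + 23732 = \frac{68188}{3}$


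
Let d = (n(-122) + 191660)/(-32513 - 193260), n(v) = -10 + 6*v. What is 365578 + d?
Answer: 82537450876/225773 ≈ 3.6558e+5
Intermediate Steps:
d = -190918/225773 (d = ((-10 + 6*(-122)) + 191660)/(-32513 - 193260) = ((-10 - 732) + 191660)/(-225773) = (-742 + 191660)*(-1/225773) = 190918*(-1/225773) = -190918/225773 ≈ -0.84562)
365578 + d = 365578 - 190918/225773 = 82537450876/225773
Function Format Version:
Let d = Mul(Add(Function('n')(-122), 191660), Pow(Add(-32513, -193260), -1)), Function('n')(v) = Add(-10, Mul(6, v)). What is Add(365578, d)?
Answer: Rational(82537450876, 225773) ≈ 3.6558e+5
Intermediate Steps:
d = Rational(-190918, 225773) (d = Mul(Add(Add(-10, Mul(6, -122)), 191660), Pow(Add(-32513, -193260), -1)) = Mul(Add(Add(-10, -732), 191660), Pow(-225773, -1)) = Mul(Add(-742, 191660), Rational(-1, 225773)) = Mul(190918, Rational(-1, 225773)) = Rational(-190918, 225773) ≈ -0.84562)
Add(365578, d) = Add(365578, Rational(-190918, 225773)) = Rational(82537450876, 225773)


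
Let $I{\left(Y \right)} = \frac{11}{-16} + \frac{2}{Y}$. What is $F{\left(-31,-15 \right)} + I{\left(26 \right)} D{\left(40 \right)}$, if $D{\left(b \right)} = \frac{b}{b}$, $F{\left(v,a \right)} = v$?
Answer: $- \frac{6575}{208} \approx -31.611$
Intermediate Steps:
$I{\left(Y \right)} = - \frac{11}{16} + \frac{2}{Y}$ ($I{\left(Y \right)} = 11 \left(- \frac{1}{16}\right) + \frac{2}{Y} = - \frac{11}{16} + \frac{2}{Y}$)
$D{\left(b \right)} = 1$
$F{\left(-31,-15 \right)} + I{\left(26 \right)} D{\left(40 \right)} = -31 + \left(- \frac{11}{16} + \frac{2}{26}\right) 1 = -31 + \left(- \frac{11}{16} + 2 \cdot \frac{1}{26}\right) 1 = -31 + \left(- \frac{11}{16} + \frac{1}{13}\right) 1 = -31 - \frac{127}{208} = - \frac{6575}{208}$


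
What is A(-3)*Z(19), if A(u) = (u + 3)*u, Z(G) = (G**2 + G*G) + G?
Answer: 0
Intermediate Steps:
Z(G) = G + 2*G**2 (Z(G) = (G**2 + G**2) + G = 2*G**2 + G = G + 2*G**2)
A(u) = u*(3 + u) (A(u) = (3 + u)*u = u*(3 + u))
A(-3)*Z(19) = (-3*(3 - 3))*(19*(1 + 2*19)) = (-3*0)*(19*(1 + 38)) = 0*(19*39) = 0*741 = 0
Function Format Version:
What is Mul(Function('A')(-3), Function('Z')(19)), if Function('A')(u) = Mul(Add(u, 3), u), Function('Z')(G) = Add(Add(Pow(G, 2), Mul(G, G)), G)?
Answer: 0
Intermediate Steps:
Function('Z')(G) = Add(G, Mul(2, Pow(G, 2))) (Function('Z')(G) = Add(Add(Pow(G, 2), Pow(G, 2)), G) = Add(Mul(2, Pow(G, 2)), G) = Add(G, Mul(2, Pow(G, 2))))
Function('A')(u) = Mul(u, Add(3, u)) (Function('A')(u) = Mul(Add(3, u), u) = Mul(u, Add(3, u)))
Mul(Function('A')(-3), Function('Z')(19)) = Mul(Mul(-3, Add(3, -3)), Mul(19, Add(1, Mul(2, 19)))) = Mul(Mul(-3, 0), Mul(19, Add(1, 38))) = Mul(0, Mul(19, 39)) = Mul(0, 741) = 0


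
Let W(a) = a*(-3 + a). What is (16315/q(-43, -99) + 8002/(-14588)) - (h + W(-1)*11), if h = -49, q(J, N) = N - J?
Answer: -8370239/29176 ≈ -286.89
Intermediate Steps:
(16315/q(-43, -99) + 8002/(-14588)) - (h + W(-1)*11) = (16315/(-99 - 1*(-43)) + 8002/(-14588)) - (-49 - (-3 - 1)*11) = (16315/(-99 + 43) + 8002*(-1/14588)) - (-49 - 1*(-4)*11) = (16315/(-56) - 4001/7294) - (-49 + 4*11) = (16315*(-1/56) - 4001/7294) - (-49 + 44) = (-16315/56 - 4001/7294) - 1*(-5) = -8516119/29176 + 5 = -8370239/29176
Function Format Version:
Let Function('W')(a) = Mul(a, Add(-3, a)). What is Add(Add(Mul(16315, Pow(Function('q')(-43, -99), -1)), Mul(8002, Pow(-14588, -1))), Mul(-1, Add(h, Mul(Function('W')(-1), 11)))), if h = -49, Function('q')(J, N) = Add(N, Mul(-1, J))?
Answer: Rational(-8370239, 29176) ≈ -286.89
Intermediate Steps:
Add(Add(Mul(16315, Pow(Function('q')(-43, -99), -1)), Mul(8002, Pow(-14588, -1))), Mul(-1, Add(h, Mul(Function('W')(-1), 11)))) = Add(Add(Mul(16315, Pow(Add(-99, Mul(-1, -43)), -1)), Mul(8002, Pow(-14588, -1))), Mul(-1, Add(-49, Mul(Mul(-1, Add(-3, -1)), 11)))) = Add(Add(Mul(16315, Pow(Add(-99, 43), -1)), Mul(8002, Rational(-1, 14588))), Mul(-1, Add(-49, Mul(Mul(-1, -4), 11)))) = Add(Add(Mul(16315, Pow(-56, -1)), Rational(-4001, 7294)), Mul(-1, Add(-49, Mul(4, 11)))) = Add(Add(Mul(16315, Rational(-1, 56)), Rational(-4001, 7294)), Mul(-1, Add(-49, 44))) = Add(Add(Rational(-16315, 56), Rational(-4001, 7294)), Mul(-1, -5)) = Add(Rational(-8516119, 29176), 5) = Rational(-8370239, 29176)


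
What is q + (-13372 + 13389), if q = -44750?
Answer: -44733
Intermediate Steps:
q + (-13372 + 13389) = -44750 + (-13372 + 13389) = -44750 + 17 = -44733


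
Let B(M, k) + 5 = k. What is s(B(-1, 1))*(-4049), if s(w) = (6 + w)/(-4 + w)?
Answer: 4049/4 ≈ 1012.3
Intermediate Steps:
B(M, k) = -5 + k
s(w) = (6 + w)/(-4 + w)
s(B(-1, 1))*(-4049) = ((6 + (-5 + 1))/(-4 + (-5 + 1)))*(-4049) = ((6 - 4)/(-4 - 4))*(-4049) = (2/(-8))*(-4049) = -⅛*2*(-4049) = -¼*(-4049) = 4049/4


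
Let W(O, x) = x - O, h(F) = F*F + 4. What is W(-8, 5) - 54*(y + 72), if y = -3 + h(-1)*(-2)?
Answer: -3173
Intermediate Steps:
h(F) = 4 + F**2 (h(F) = F**2 + 4 = 4 + F**2)
y = -13 (y = -3 + (4 + (-1)**2)*(-2) = -3 + (4 + 1)*(-2) = -3 + 5*(-2) = -3 - 10 = -13)
W(-8, 5) - 54*(y + 72) = (5 - 1*(-8)) - 54*(-13 + 72) = (5 + 8) - 54*59 = 13 - 3186 = -3173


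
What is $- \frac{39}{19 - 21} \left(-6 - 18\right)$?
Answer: $-468$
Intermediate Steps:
$- \frac{39}{19 - 21} \left(-6 - 18\right) = - \frac{39}{-2} \left(-24\right) = \left(-39\right) \left(- \frac{1}{2}\right) \left(-24\right) = \frac{39}{2} \left(-24\right) = -468$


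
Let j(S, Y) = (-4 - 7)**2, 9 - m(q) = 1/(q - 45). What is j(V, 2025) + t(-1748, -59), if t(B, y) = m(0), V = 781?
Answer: 5851/45 ≈ 130.02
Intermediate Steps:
m(q) = 9 - 1/(-45 + q) (m(q) = 9 - 1/(q - 45) = 9 - 1/(-45 + q))
t(B, y) = 406/45 (t(B, y) = (-406 + 9*0)/(-45 + 0) = (-406 + 0)/(-45) = -1/45*(-406) = 406/45)
j(S, Y) = 121 (j(S, Y) = (-11)**2 = 121)
j(V, 2025) + t(-1748, -59) = 121 + 406/45 = 5851/45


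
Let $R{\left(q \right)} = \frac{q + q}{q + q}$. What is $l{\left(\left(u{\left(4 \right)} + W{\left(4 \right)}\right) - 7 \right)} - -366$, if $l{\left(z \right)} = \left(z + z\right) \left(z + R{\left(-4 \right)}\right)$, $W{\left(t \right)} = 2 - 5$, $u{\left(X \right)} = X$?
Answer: $426$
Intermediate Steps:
$R{\left(q \right)} = 1$ ($R{\left(q \right)} = \frac{2 q}{2 q} = 2 q \frac{1}{2 q} = 1$)
$W{\left(t \right)} = -3$
$l{\left(z \right)} = 2 z \left(1 + z\right)$ ($l{\left(z \right)} = \left(z + z\right) \left(z + 1\right) = 2 z \left(1 + z\right)$)
$l{\left(\left(u{\left(4 \right)} + W{\left(4 \right)}\right) - 7 \right)} - -366 = 2 \left(\left(4 - 3\right) - 7\right) \left(1 + \left(\left(4 - 3\right) - 7\right)\right) - -366 = 2 \left(1 - 7\right) \left(1 + \left(1 - 7\right)\right) + 366 = 2 \left(-6\right) \left(1 - 6\right) + 366 = 2 \left(-6\right) \left(-5\right) + 366 = 60 + 366 = 426$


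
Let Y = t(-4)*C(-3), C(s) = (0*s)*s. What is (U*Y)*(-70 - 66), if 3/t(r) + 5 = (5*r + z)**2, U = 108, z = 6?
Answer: 0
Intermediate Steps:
t(r) = 3/(-5 + (6 + 5*r)**2) (t(r) = 3/(-5 + (5*r + 6)**2) = 3/(-5 + (6 + 5*r)**2))
C(s) = 0 (C(s) = 0*s = 0)
Y = 0 (Y = (3/(-5 + (6 + 5*(-4))**2))*0 = (3/(-5 + (6 - 20)**2))*0 = (3/(-5 + (-14)**2))*0 = (3/(-5 + 196))*0 = (3/191)*0 = 0)
(U*Y)*(-70 - 66) = (108*0)*(-70 - 66) = 0*(-136) = 0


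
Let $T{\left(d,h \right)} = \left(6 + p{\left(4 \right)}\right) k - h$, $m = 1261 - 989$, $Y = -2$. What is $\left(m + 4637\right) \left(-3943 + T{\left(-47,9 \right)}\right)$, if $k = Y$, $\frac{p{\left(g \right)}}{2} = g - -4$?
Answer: $-19616364$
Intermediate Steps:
$p{\left(g \right)} = 8 + 2 g$ ($p{\left(g \right)} = 2 \left(g - -4\right) = 2 \left(g + 4\right) = 2 \left(4 + g\right) = 8 + 2 g$)
$m = 272$ ($m = 1261 - 989 = 272$)
$k = -2$
$T{\left(d,h \right)} = -44 - h$ ($T{\left(d,h \right)} = \left(6 + \left(8 + 2 \cdot 4\right)\right) \left(-2\right) - h = \left(6 + \left(8 + 8\right)\right) \left(-2\right) - h = \left(6 + 16\right) \left(-2\right) - h = 22 \left(-2\right) - h = -44 - h$)
$\left(m + 4637\right) \left(-3943 + T{\left(-47,9 \right)}\right) = \left(272 + 4637\right) \left(-3943 - 53\right) = 4909 \left(-3943 - 53\right) = 4909 \left(-3996\right) = -19616364$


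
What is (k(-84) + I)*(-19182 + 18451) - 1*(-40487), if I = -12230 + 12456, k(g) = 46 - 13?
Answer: -148842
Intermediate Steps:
k(g) = 33
I = 226
(k(-84) + I)*(-19182 + 18451) - 1*(-40487) = (33 + 226)*(-19182 + 18451) - 1*(-40487) = 259*(-731) + 40487 = -189329 + 40487 = -148842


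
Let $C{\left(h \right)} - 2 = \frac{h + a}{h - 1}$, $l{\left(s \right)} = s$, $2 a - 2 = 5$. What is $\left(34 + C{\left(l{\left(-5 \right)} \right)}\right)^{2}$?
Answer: $\frac{21025}{16} \approx 1314.1$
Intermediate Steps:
$a = \frac{7}{2}$ ($a = 1 + \frac{1}{2} \cdot 5 = 1 + \frac{5}{2} = \frac{7}{2} \approx 3.5$)
$C{\left(h \right)} = 2 + \frac{\frac{7}{2} + h}{-1 + h}$ ($C{\left(h \right)} = 2 + \frac{h + \frac{7}{2}}{h - 1} = 2 + \frac{\frac{7}{2} + h}{-1 + h}$)
$\left(34 + C{\left(l{\left(-5 \right)} \right)}\right)^{2} = \left(34 + \frac{3 \left(1 + 2 \left(-5\right)\right)}{2 \left(-1 - 5\right)}\right)^{2} = \left(34 + \frac{3 \left(1 - 10\right)}{2 \left(-6\right)}\right)^{2} = \left(34 + \frac{3}{2} \left(- \frac{1}{6}\right) \left(-9\right)\right)^{2} = \left(34 + \frac{9}{4}\right)^{2} = \left(\frac{145}{4}\right)^{2} = \frac{21025}{16}$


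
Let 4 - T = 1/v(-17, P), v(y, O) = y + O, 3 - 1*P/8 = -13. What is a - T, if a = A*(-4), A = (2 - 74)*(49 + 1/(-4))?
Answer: 1557997/111 ≈ 14036.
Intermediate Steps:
P = 128 (P = 24 - 8*(-13) = 24 + 104 = 128)
A = -3510 (A = -72*(49 - ¼) = -72*195/4 = -3510)
v(y, O) = O + y
a = 14040 (a = -3510*(-4) = 14040)
T = 443/111 (T = 4 - 1/(128 - 17) = 4 - 1/111 = 443/111 ≈ 3.9910)
a - T = 14040 - 1*443/111 = 14040 - 443/111 = 1557997/111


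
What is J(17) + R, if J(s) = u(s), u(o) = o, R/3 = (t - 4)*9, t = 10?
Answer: 179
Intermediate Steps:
R = 162 (R = 3*((10 - 4)*9) = 3*(6*9) = 3*54 = 162)
J(s) = s
J(17) + R = 17 + 162 = 179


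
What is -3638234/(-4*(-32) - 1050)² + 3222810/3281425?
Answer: -919893278741/278948688970 ≈ -3.2977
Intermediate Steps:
-3638234/(-4*(-32) - 1050)² + 3222810/3281425 = -3638234/(128 - 1050)² + 3222810*(1/3281425) = -3638234/((-922)²) + 644562/656285 = -3638234/850084 + 644562/656285 = -3638234*1/850084 + 644562/656285 = -1819117/425042 + 644562/656285 = -919893278741/278948688970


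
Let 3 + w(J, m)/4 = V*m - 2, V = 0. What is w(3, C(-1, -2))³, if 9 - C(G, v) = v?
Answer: -8000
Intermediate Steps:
C(G, v) = 9 - v
w(J, m) = -20 (w(J, m) = -12 + 4*(0*m - 2) = -12 + 4*(0 - 2) = -12 + 4*(-2) = -12 - 8 = -20)
w(3, C(-1, -2))³ = (-20)³ = -8000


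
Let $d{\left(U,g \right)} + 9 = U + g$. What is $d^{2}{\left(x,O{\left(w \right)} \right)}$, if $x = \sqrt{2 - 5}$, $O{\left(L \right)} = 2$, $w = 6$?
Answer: $\left(-7 + i \sqrt{3}\right)^{2} \approx 46.0 - 24.249 i$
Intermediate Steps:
$x = i \sqrt{3}$ ($x = \sqrt{-3} = i \sqrt{3} \approx 1.732 i$)
$d{\left(U,g \right)} = -9 + U + g$ ($d{\left(U,g \right)} = -9 + \left(U + g\right) = -9 + U + g$)
$d^{2}{\left(x,O{\left(w \right)} \right)} = \left(-9 + i \sqrt{3} + 2\right)^{2} = \left(-7 + i \sqrt{3}\right)^{2}$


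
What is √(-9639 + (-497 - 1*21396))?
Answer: 2*I*√7883 ≈ 177.57*I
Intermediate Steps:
√(-9639 + (-497 - 1*21396)) = √(-9639 + (-497 - 21396)) = √(-9639 - 21893) = √(-31532) = 2*I*√7883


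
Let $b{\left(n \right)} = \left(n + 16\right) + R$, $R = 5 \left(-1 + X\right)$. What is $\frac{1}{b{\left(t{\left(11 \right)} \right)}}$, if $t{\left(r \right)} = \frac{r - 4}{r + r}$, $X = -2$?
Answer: $\frac{22}{29} \approx 0.75862$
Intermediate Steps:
$t{\left(r \right)} = \frac{-4 + r}{2 r}$
$R = -15$ ($R = 5 \left(-1 - 2\right) = 5 \left(-3\right) = -15$)
$b{\left(n \right)} = 1 + n$ ($b{\left(n \right)} = \left(n + 16\right) - 15 = \left(16 + n\right) - 15 = 1 + n$)
$\frac{1}{b{\left(t{\left(11 \right)} \right)}} = \frac{1}{1 + \frac{-4 + 11}{2 \cdot 11}} = \frac{1}{1 + \frac{1}{2} \cdot \frac{1}{11} \cdot 7} = \frac{1}{1 + \frac{7}{22}} = \frac{1}{\frac{29}{22}} = \frac{22}{29}$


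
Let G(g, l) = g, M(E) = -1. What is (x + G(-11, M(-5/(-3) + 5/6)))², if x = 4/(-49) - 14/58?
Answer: 258888100/2019241 ≈ 128.21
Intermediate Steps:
x = -459/1421 (x = 4*(-1/49) - 14*1/58 = -4/49 - 7/29 = -459/1421 ≈ -0.32301)
(x + G(-11, M(-5/(-3) + 5/6)))² = (-459/1421 - 11)² = (-16090/1421)² = 258888100/2019241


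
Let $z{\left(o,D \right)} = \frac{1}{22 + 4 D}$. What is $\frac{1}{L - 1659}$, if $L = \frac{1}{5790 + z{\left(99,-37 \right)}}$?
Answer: $- \frac{729539}{1210305075} \approx -0.00060277$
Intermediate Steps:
$L = \frac{126}{729539}$ ($L = \frac{1}{5790 + \frac{1}{2 \left(11 + 2 \left(-37\right)\right)}} = \frac{1}{5790 + \frac{1}{2 \left(11 - 74\right)}} = \frac{1}{5790 + \frac{1}{2 \left(-63\right)}} = \frac{1}{5790 + \frac{1}{2} \left(- \frac{1}{63}\right)} = \frac{1}{5790 - \frac{1}{126}} = \frac{1}{\frac{729539}{126}} = \frac{126}{729539} \approx 0.00017271$)
$\frac{1}{L - 1659} = \frac{1}{\frac{126}{729539} - 1659} = \frac{1}{- \frac{1210305075}{729539}} = - \frac{729539}{1210305075}$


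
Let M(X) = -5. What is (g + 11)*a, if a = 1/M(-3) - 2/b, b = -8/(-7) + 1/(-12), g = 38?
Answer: -45521/445 ≈ -102.29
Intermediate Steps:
b = 89/84 (b = -8*(-⅐) + 1*(-1/12) = 8/7 - 1/12 = 89/84 ≈ 1.0595)
a = -929/445 (a = 1/(-5) - 2/89/84 = 1*(-⅕) - 2*84/89 = -⅕ - 168/89 = -929/445 ≈ -2.0876)
(g + 11)*a = (38 + 11)*(-929/445) = 49*(-929/445) = -45521/445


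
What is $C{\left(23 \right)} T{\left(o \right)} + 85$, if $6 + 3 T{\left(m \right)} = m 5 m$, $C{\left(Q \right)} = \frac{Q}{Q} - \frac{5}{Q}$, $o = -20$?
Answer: $\frac{13919}{23} \approx 605.17$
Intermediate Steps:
$C{\left(Q \right)} = 1 - \frac{5}{Q}$
$T{\left(m \right)} = -2 + \frac{5 m^{2}}{3}$ ($T{\left(m \right)} = -2 + \frac{m 5 m}{3} = -2 + \frac{5 m m}{3} = -2 + \frac{5 m^{2}}{3}$)
$C{\left(23 \right)} T{\left(o \right)} + 85 = \frac{-5 + 23}{23} \left(-2 + \frac{5 \left(-20\right)^{2}}{3}\right) + 85 = \frac{1}{23} \cdot 18 \left(-2 + \frac{5}{3} \cdot 400\right) + 85 = \frac{18 \left(-2 + \frac{2000}{3}\right)}{23} + 85 = \frac{18}{23} \cdot \frac{1994}{3} + 85 = \frac{11964}{23} + 85 = \frac{13919}{23}$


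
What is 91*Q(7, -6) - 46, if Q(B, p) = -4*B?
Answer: -2594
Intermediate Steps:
91*Q(7, -6) - 46 = 91*(-4*7) - 46 = 91*(-28) - 46 = -2548 - 46 = -2594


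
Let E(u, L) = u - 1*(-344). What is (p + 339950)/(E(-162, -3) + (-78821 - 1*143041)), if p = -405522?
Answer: 16393/55420 ≈ 0.29580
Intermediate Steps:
E(u, L) = 344 + u (E(u, L) = u + 344 = 344 + u)
(p + 339950)/(E(-162, -3) + (-78821 - 1*143041)) = (-405522 + 339950)/((344 - 162) + (-78821 - 1*143041)) = -65572/(182 + (-78821 - 143041)) = -65572/(182 - 221862) = -65572/(-221680) = -65572*(-1/221680) = 16393/55420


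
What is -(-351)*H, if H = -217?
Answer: -76167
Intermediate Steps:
-(-351)*H = -(-351)*(-217) = -1*76167 = -76167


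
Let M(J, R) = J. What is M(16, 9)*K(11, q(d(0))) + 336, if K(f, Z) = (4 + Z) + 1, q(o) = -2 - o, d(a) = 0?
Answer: 384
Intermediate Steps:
K(f, Z) = 5 + Z
M(16, 9)*K(11, q(d(0))) + 336 = 16*(5 + (-2 - 1*0)) + 336 = 16*(5 + (-2 + 0)) + 336 = 16*(5 - 2) + 336 = 16*3 + 336 = 48 + 336 = 384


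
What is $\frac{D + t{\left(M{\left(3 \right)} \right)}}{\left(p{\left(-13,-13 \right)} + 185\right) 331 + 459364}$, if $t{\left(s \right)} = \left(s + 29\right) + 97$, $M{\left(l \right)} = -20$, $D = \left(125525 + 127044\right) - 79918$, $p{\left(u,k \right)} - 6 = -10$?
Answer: $\frac{172757}{519275} \approx 0.33269$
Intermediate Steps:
$p{\left(u,k \right)} = -4$ ($p{\left(u,k \right)} = 6 - 10 = -4$)
$D = 172651$ ($D = 252569 - 79918 = 172651$)
$t{\left(s \right)} = 126 + s$ ($t{\left(s \right)} = \left(29 + s\right) + 97 = 126 + s$)
$\frac{D + t{\left(M{\left(3 \right)} \right)}}{\left(p{\left(-13,-13 \right)} + 185\right) 331 + 459364} = \frac{172651 + \left(126 - 20\right)}{\left(-4 + 185\right) 331 + 459364} = \frac{172651 + 106}{181 \cdot 331 + 459364} = \frac{172757}{59911 + 459364} = \frac{172757}{519275}$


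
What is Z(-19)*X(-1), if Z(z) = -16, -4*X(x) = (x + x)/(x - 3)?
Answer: 2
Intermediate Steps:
X(x) = -x/(2*(-3 + x)) (X(x) = -(x + x)/(4*(x - 3)) = -2*x/(4*(-3 + x)) = -x/(2*(-3 + x)))
Z(-19)*X(-1) = -(-16)*(-1)/(-6 + 2*(-1)) = -(-16)*(-1)/(-6 - 2) = -(-16)*(-1)/(-8) = -(-16)*(-1)*(-1)/8 = -16*(-1/8) = 2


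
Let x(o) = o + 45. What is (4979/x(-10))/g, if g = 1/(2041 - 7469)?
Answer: -27026012/35 ≈ -7.7217e+5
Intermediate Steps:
x(o) = 45 + o
g = -1/5428 (g = 1/(-5428) = -1/5428 ≈ -0.00018423)
(4979/x(-10))/g = (4979/(45 - 10))/(-1/5428) = (4979/35)*(-5428) = -27026012/35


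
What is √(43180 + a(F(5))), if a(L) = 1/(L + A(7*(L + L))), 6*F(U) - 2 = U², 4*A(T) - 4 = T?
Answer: 4*√19498490/85 ≈ 207.80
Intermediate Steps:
A(T) = 1 + T/4
F(U) = ⅓ + U²/6
a(L) = 1/(1 + 9*L/2) (a(L) = 1/(L + (1 + (7*(L + L))/4)) = 1/(L + (1 + (7*(2*L))/4)) = 1/(L + (1 + (14*L)/4)) = 1/(L + (1 + 7*L/2)) = 1/(1 + 9*L/2))
√(43180 + a(F(5))) = √(43180 + 2/(2 + 9*(⅓ + (⅙)*5²))) = √(43180 + 2/(2 + 9*(⅓ + (⅙)*25))) = √(43180 + 2/(2 + 9*(⅓ + 25/6))) = √(43180 + 2/(2 + 9*(9/2))) = √(43180 + 2/(2 + 81/2)) = √(43180 + 2/(85/2)) = √(43180 + 2*(2/85)) = √(43180 + 4/85) = √(3670304/85) = 4*√19498490/85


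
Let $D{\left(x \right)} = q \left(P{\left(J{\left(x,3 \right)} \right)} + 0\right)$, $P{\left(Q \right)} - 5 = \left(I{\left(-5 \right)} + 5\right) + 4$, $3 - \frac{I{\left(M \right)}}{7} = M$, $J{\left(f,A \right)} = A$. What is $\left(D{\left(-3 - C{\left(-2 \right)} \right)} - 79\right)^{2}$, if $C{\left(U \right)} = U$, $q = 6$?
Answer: $116281$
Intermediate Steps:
$I{\left(M \right)} = 21 - 7 M$
$P{\left(Q \right)} = 70$ ($P{\left(Q \right)} = 5 + \left(\left(\left(21 - -35\right) + 5\right) + 4\right) = 5 + \left(\left(\left(21 + 35\right) + 5\right) + 4\right) = 5 + \left(\left(56 + 5\right) + 4\right) = 5 + \left(61 + 4\right) = 5 + 65 = 70$)
$D{\left(x \right)} = 420$ ($D{\left(x \right)} = 6 \left(70 + 0\right) = 6 \cdot 70 = 420$)
$\left(D{\left(-3 - C{\left(-2 \right)} \right)} - 79\right)^{2} = \left(420 - 79\right)^{2} = 341^{2} = 116281$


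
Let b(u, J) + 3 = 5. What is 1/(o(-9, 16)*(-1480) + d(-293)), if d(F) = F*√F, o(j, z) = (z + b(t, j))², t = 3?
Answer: I/(-479520*I + 293*√293) ≈ -2.0852e-6 + 2.1809e-8*I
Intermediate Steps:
b(u, J) = 2 (b(u, J) = -3 + 5 = 2)
o(j, z) = (2 + z)² (o(j, z) = (z + 2)² = (2 + z)²)
d(F) = F^(3/2)
1/(o(-9, 16)*(-1480) + d(-293)) = 1/((2 + 16)²*(-1480) + (-293)^(3/2)) = 1/(18²*(-1480) - 293*I*√293) = 1/(324*(-1480) - 293*I*√293) = 1/(-479520 - 293*I*√293)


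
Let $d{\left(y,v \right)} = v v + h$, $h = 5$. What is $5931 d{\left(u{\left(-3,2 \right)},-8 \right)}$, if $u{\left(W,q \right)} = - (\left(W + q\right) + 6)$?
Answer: $409239$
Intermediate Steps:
$u{\left(W,q \right)} = -6 - W - q$ ($u{\left(W,q \right)} = - (6 + W + q) = -6 - W - q$)
$d{\left(y,v \right)} = 5 + v^{2}$ ($d{\left(y,v \right)} = v v + 5 = v^{2} + 5 = 5 + v^{2}$)
$5931 d{\left(u{\left(-3,2 \right)},-8 \right)} = 5931 \left(5 + \left(-8\right)^{2}\right) = 5931 \left(5 + 64\right) = 5931 \cdot 69 = 409239$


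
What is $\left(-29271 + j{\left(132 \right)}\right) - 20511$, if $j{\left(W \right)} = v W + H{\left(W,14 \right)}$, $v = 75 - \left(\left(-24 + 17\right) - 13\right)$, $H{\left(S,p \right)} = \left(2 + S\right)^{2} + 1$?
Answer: $-19285$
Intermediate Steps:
$H{\left(S,p \right)} = 1 + \left(2 + S\right)^{2}$
$v = 95$ ($v = 75 - \left(-7 - 13\right) = 75 - -20 = 75 + 20 = 95$)
$j{\left(W \right)} = 1 + \left(2 + W\right)^{2} + 95 W$ ($j{\left(W \right)} = 95 W + \left(1 + \left(2 + W\right)^{2}\right) = 1 + \left(2 + W\right)^{2} + 95 W$)
$\left(-29271 + j{\left(132 \right)}\right) - 20511 = \left(-29271 + \left(5 + 132^{2} + 99 \cdot 132\right)\right) - 20511 = \left(-29271 + \left(5 + 17424 + 13068\right)\right) - 20511 = \left(-29271 + 30497\right) - 20511 = 1226 - 20511 = -19285$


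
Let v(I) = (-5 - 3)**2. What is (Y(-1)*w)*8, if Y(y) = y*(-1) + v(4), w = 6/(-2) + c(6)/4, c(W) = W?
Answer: -780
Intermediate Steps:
v(I) = 64 (v(I) = (-8)**2 = 64)
w = -3/2 (w = 6/(-2) + 6/4 = 6*(-1/2) + 6*(1/4) = -3 + 3/2 = -3/2 ≈ -1.5000)
Y(y) = 64 - y (Y(y) = y*(-1) + 64 = -y + 64 = 64 - y)
(Y(-1)*w)*8 = ((64 - 1*(-1))*(-3/2))*8 = ((64 + 1)*(-3/2))*8 = (65*(-3/2))*8 = -195/2*8 = -780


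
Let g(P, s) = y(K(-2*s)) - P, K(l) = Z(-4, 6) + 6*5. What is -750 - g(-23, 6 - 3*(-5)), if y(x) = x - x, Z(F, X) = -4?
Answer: -773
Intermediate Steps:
K(l) = 26 (K(l) = -4 + 6*5 = -4 + 30 = 26)
y(x) = 0
g(P, s) = -P (g(P, s) = 0 - P = -P)
-750 - g(-23, 6 - 3*(-5)) = -750 - (-1)*(-23) = -750 - 1*23 = -750 - 23 = -773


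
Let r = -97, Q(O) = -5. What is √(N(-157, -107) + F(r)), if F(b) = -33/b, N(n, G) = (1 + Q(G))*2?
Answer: I*√72071/97 ≈ 2.7676*I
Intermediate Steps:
N(n, G) = -8 (N(n, G) = (1 - 5)*2 = -4*2 = -8)
√(N(-157, -107) + F(r)) = √(-8 - 33/(-97)) = √(-8 - 33*(-1/97)) = √(-8 + 33/97) = √(-743/97) = I*√72071/97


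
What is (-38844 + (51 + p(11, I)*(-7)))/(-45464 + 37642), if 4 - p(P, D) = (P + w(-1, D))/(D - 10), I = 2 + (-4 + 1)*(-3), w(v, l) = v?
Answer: 38751/7822 ≈ 4.9541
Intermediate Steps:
I = 11 (I = 2 - 3*(-3) = 2 + 9 = 11)
p(P, D) = 4 - (-1 + P)/(-10 + D) (p(P, D) = 4 - (P - 1)/(D - 10) = 4 - (-1 + P)/(-10 + D))
(-38844 + (51 + p(11, I)*(-7)))/(-45464 + 37642) = (-38844 + (51 + ((-39 - 1*11 + 4*11)/(-10 + 11))*(-7)))/(-45464 + 37642) = (-38844 + (51 + ((-39 - 11 + 44)/1)*(-7)))/(-7822) = (-38844 + (51 + (1*(-6))*(-7)))*(-1/7822) = (-38844 + (51 - 6*(-7)))*(-1/7822) = (-38844 + (51 + 42))*(-1/7822) = (-38844 + 93)*(-1/7822) = -38751*(-1/7822) = 38751/7822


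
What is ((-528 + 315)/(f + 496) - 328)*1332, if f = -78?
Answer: -91453122/209 ≈ -4.3757e+5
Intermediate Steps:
((-528 + 315)/(f + 496) - 328)*1332 = ((-528 + 315)/(-78 + 496) - 328)*1332 = (-213/418 - 328)*1332 = -137317/418*1332 = -91453122/209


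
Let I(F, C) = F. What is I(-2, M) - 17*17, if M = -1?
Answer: -291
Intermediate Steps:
I(-2, M) - 17*17 = -2 - 17*17 = -2 - 289 = -291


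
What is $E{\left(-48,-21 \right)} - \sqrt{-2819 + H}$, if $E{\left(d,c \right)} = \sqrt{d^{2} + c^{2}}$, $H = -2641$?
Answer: $3 \sqrt{305} - 2 i \sqrt{1365} \approx 52.393 - 73.892 i$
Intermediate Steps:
$E{\left(d,c \right)} = \sqrt{c^{2} + d^{2}}$
$E{\left(-48,-21 \right)} - \sqrt{-2819 + H} = \sqrt{\left(-21\right)^{2} + \left(-48\right)^{2}} - \sqrt{-2819 - 2641} = \sqrt{441 + 2304} - \sqrt{-5460} = \sqrt{2745} - 2 i \sqrt{1365} = 3 \sqrt{305} - 2 i \sqrt{1365}$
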